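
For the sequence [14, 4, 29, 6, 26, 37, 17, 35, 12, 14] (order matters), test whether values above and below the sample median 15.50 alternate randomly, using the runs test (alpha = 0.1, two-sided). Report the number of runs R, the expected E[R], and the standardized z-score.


Step 1: Compute median = 15.50; label A = above, B = below.
Labels in order: BBABAAAABB  (n_A = 5, n_B = 5)
Step 2: Count runs R = 5.
Step 3: Under H0 (random ordering), E[R] = 2*n_A*n_B/(n_A+n_B) + 1 = 2*5*5/10 + 1 = 6.0000.
        Var[R] = 2*n_A*n_B*(2*n_A*n_B - n_A - n_B) / ((n_A+n_B)^2 * (n_A+n_B-1)) = 2000/900 = 2.2222.
        SD[R] = 1.4907.
Step 4: Continuity-corrected z = (R + 0.5 - E[R]) / SD[R] = (5 + 0.5 - 6.0000) / 1.4907 = -0.3354.
Step 5: Two-sided p-value via normal approximation = 2*(1 - Phi(|z|)) = 0.737316.
Step 6: alpha = 0.1. fail to reject H0.

R = 5, z = -0.3354, p = 0.737316, fail to reject H0.


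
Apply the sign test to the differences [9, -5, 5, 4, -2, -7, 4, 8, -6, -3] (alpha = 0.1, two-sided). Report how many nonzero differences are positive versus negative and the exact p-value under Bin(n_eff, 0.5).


Step 1: Discard zero differences. Original n = 10; n_eff = number of nonzero differences = 10.
Nonzero differences (with sign): +9, -5, +5, +4, -2, -7, +4, +8, -6, -3
Step 2: Count signs: positive = 5, negative = 5.
Step 3: Under H0: P(positive) = 0.5, so the number of positives S ~ Bin(10, 0.5).
Step 4: Two-sided exact p-value = sum of Bin(10,0.5) probabilities at or below the observed probability = 1.000000.
Step 5: alpha = 0.1. fail to reject H0.

n_eff = 10, pos = 5, neg = 5, p = 1.000000, fail to reject H0.


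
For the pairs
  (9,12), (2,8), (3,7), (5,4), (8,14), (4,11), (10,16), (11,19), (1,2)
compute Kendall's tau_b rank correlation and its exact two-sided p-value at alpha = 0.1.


Step 1: Enumerate the 36 unordered pairs (i,j) with i<j and classify each by sign(x_j-x_i) * sign(y_j-y_i).
  (1,2):dx=-7,dy=-4->C; (1,3):dx=-6,dy=-5->C; (1,4):dx=-4,dy=-8->C; (1,5):dx=-1,dy=+2->D
  (1,6):dx=-5,dy=-1->C; (1,7):dx=+1,dy=+4->C; (1,8):dx=+2,dy=+7->C; (1,9):dx=-8,dy=-10->C
  (2,3):dx=+1,dy=-1->D; (2,4):dx=+3,dy=-4->D; (2,5):dx=+6,dy=+6->C; (2,6):dx=+2,dy=+3->C
  (2,7):dx=+8,dy=+8->C; (2,8):dx=+9,dy=+11->C; (2,9):dx=-1,dy=-6->C; (3,4):dx=+2,dy=-3->D
  (3,5):dx=+5,dy=+7->C; (3,6):dx=+1,dy=+4->C; (3,7):dx=+7,dy=+9->C; (3,8):dx=+8,dy=+12->C
  (3,9):dx=-2,dy=-5->C; (4,5):dx=+3,dy=+10->C; (4,6):dx=-1,dy=+7->D; (4,7):dx=+5,dy=+12->C
  (4,8):dx=+6,dy=+15->C; (4,9):dx=-4,dy=-2->C; (5,6):dx=-4,dy=-3->C; (5,7):dx=+2,dy=+2->C
  (5,8):dx=+3,dy=+5->C; (5,9):dx=-7,dy=-12->C; (6,7):dx=+6,dy=+5->C; (6,8):dx=+7,dy=+8->C
  (6,9):dx=-3,dy=-9->C; (7,8):dx=+1,dy=+3->C; (7,9):dx=-9,dy=-14->C; (8,9):dx=-10,dy=-17->C
Step 2: C = 31, D = 5, total pairs = 36.
Step 3: tau = (C - D)/(n(n-1)/2) = (31 - 5)/36 = 0.722222.
Step 4: Exact two-sided p-value (enumerate n! = 362880 permutations of y under H0): p = 0.005886.
Step 5: alpha = 0.1. reject H0.

tau_b = 0.7222 (C=31, D=5), p = 0.005886, reject H0.


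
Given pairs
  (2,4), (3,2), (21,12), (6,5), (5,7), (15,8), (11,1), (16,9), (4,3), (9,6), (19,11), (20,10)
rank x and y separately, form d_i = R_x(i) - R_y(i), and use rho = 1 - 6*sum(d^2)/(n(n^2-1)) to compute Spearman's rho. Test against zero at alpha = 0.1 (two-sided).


Step 1: Rank x and y separately (midranks; no ties here).
rank(x): 2->1, 3->2, 21->12, 6->5, 5->4, 15->8, 11->7, 16->9, 4->3, 9->6, 19->10, 20->11
rank(y): 4->4, 2->2, 12->12, 5->5, 7->7, 8->8, 1->1, 9->9, 3->3, 6->6, 11->11, 10->10
Step 2: d_i = R_x(i) - R_y(i); compute d_i^2.
  (1-4)^2=9, (2-2)^2=0, (12-12)^2=0, (5-5)^2=0, (4-7)^2=9, (8-8)^2=0, (7-1)^2=36, (9-9)^2=0, (3-3)^2=0, (6-6)^2=0, (10-11)^2=1, (11-10)^2=1
sum(d^2) = 56.
Step 3: rho = 1 - 6*56 / (12*(12^2 - 1)) = 1 - 336/1716 = 0.804196.
Step 4: Under H0, t = rho * sqrt((n-2)/(1-rho^2)) = 4.2787 ~ t(10).
Step 5: Two-sided p-value from the t-distribution with 10 df = 0.001615.
Step 6: alpha = 0.1. reject H0.

rho = 0.8042, p = 0.001615, reject H0 at alpha = 0.1.


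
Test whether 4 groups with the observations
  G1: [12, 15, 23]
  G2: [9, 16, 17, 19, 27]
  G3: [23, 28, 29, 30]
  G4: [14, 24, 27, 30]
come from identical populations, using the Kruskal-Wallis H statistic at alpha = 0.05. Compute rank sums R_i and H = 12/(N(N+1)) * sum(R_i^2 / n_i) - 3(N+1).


Step 1: Combine all N = 16 observations and assign midranks.
sorted (value, group, rank): (9,G2,1), (12,G1,2), (14,G4,3), (15,G1,4), (16,G2,5), (17,G2,6), (19,G2,7), (23,G1,8.5), (23,G3,8.5), (24,G4,10), (27,G2,11.5), (27,G4,11.5), (28,G3,13), (29,G3,14), (30,G3,15.5), (30,G4,15.5)
Step 2: Sum ranks within each group.
R_1 = 14.5 (n_1 = 3)
R_2 = 30.5 (n_2 = 5)
R_3 = 51 (n_3 = 4)
R_4 = 40 (n_4 = 4)
Step 3: H = 12/(N(N+1)) * sum(R_i^2/n_i) - 3(N+1)
     = 12/(16*17) * (14.5^2/3 + 30.5^2/5 + 51^2/4 + 40^2/4) - 3*17
     = 0.044118 * 1306.38 - 51
     = 6.634559.
Step 4: Ties present; correction factor C = 1 - 18/(16^3 - 16) = 0.995588. Corrected H = 6.634559 / 0.995588 = 6.663959.
Step 5: Under H0, H ~ chi^2(3); p-value = 0.083416.
Step 6: alpha = 0.05. fail to reject H0.

H = 6.6640, df = 3, p = 0.083416, fail to reject H0.


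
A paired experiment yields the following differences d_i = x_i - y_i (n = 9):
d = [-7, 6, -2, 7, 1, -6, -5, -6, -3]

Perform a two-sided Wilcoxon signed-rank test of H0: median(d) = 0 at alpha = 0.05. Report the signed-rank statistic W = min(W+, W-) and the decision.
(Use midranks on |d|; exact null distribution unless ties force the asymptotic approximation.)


Step 1: Drop any zero differences (none here) and take |d_i|.
|d| = [7, 6, 2, 7, 1, 6, 5, 6, 3]
Step 2: Midrank |d_i| (ties get averaged ranks).
ranks: |7|->8.5, |6|->6, |2|->2, |7|->8.5, |1|->1, |6|->6, |5|->4, |6|->6, |3|->3
Step 3: Attach original signs; sum ranks with positive sign and with negative sign.
W+ = 6 + 8.5 + 1 = 15.5
W- = 8.5 + 2 + 6 + 4 + 6 + 3 = 29.5
(Check: W+ + W- = 45 should equal n(n+1)/2 = 45.)
Step 4: Test statistic W = min(W+, W-) = 15.5.
Step 5: Ties in |d|, so use the tie-corrected normal approximation.
        E[W] = n(n+1)/4 = 9*10/4 = 22.5.
        Tie groups: |d|=6 (t=3), |d|=7 (t=2); sum(t^3 - t) = 30.
        Var[W] = n(n+1)(2n+1)/24 - sum(t^3-t)/48 = 1710/24 - 30/48 = 70.625.
        z = (W - E[W]) / sqrt(Var[W]) = (15.5 - 22.5) / 8.4039 = -0.8329.
        Two-sided p = 2*Phi(z) = 0.404873.
Step 6: alpha = 0.05. fail to reject H0.

W+ = 15.5, W- = 29.5, W = min = 15.5, p = 0.404873, fail to reject H0.


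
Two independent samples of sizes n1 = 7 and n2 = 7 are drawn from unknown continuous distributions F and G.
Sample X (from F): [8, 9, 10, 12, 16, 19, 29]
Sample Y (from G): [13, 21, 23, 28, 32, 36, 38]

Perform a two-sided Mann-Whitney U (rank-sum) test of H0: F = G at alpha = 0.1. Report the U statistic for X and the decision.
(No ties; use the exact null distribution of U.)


Step 1: Combine and sort all 14 observations; assign midranks.
sorted (value, group): (8,X), (9,X), (10,X), (12,X), (13,Y), (16,X), (19,X), (21,Y), (23,Y), (28,Y), (29,X), (32,Y), (36,Y), (38,Y)
ranks: 8->1, 9->2, 10->3, 12->4, 13->5, 16->6, 19->7, 21->8, 23->9, 28->10, 29->11, 32->12, 36->13, 38->14
Step 2: Rank sum for X: R1 = 1 + 2 + 3 + 4 + 6 + 7 + 11 = 34.
Step 3: U_X = R1 - n1(n1+1)/2 = 34 - 7*8/2 = 34 - 28 = 6.
       U_Y = n1*n2 - U_X = 49 - 6 = 43.
Step 4: No ties, so the exact null distribution of U (based on enumerating the C(14,7) = 3432 equally likely rank assignments) gives the two-sided p-value.
Step 5: p-value = 0.017483; compare to alpha = 0.1. reject H0.

U_X = 6, p = 0.017483, reject H0 at alpha = 0.1.


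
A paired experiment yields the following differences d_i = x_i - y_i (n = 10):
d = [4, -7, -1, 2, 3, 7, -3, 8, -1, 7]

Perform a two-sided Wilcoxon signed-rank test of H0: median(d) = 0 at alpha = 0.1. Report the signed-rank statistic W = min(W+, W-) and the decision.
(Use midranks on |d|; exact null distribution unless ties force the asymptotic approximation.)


Step 1: Drop any zero differences (none here) and take |d_i|.
|d| = [4, 7, 1, 2, 3, 7, 3, 8, 1, 7]
Step 2: Midrank |d_i| (ties get averaged ranks).
ranks: |4|->6, |7|->8, |1|->1.5, |2|->3, |3|->4.5, |7|->8, |3|->4.5, |8|->10, |1|->1.5, |7|->8
Step 3: Attach original signs; sum ranks with positive sign and with negative sign.
W+ = 6 + 3 + 4.5 + 8 + 10 + 8 = 39.5
W- = 8 + 1.5 + 4.5 + 1.5 = 15.5
(Check: W+ + W- = 55 should equal n(n+1)/2 = 55.)
Step 4: Test statistic W = min(W+, W-) = 15.5.
Step 5: Ties in |d|, so use the tie-corrected normal approximation.
        E[W] = n(n+1)/4 = 10*11/4 = 27.5.
        Tie groups: |d|=1 (t=2), |d|=3 (t=2), |d|=7 (t=3); sum(t^3 - t) = 36.
        Var[W] = n(n+1)(2n+1)/24 - sum(t^3-t)/48 = 2310/24 - 36/48 = 95.5.
        z = (W - E[W]) / sqrt(Var[W]) = (15.5 - 27.5) / 9.7724 = -1.2279.
        Two-sided p = 2*Phi(z) = 0.219467.
Step 6: alpha = 0.1. fail to reject H0.

W+ = 39.5, W- = 15.5, W = min = 15.5, p = 0.219467, fail to reject H0.


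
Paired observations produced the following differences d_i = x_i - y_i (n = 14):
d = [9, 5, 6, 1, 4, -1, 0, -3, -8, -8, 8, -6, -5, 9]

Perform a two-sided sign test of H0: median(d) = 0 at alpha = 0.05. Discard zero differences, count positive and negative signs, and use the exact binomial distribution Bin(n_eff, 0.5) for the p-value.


Step 1: Discard zero differences. Original n = 14; n_eff = number of nonzero differences = 13.
Nonzero differences (with sign): +9, +5, +6, +1, +4, -1, -3, -8, -8, +8, -6, -5, +9
Step 2: Count signs: positive = 7, negative = 6.
Step 3: Under H0: P(positive) = 0.5, so the number of positives S ~ Bin(13, 0.5).
Step 4: Two-sided exact p-value = sum of Bin(13,0.5) probabilities at or below the observed probability = 1.000000.
Step 5: alpha = 0.05. fail to reject H0.

n_eff = 13, pos = 7, neg = 6, p = 1.000000, fail to reject H0.


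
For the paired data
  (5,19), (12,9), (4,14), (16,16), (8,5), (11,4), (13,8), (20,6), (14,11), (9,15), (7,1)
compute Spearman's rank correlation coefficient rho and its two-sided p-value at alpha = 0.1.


Step 1: Rank x and y separately (midranks; no ties here).
rank(x): 5->2, 12->7, 4->1, 16->10, 8->4, 11->6, 13->8, 20->11, 14->9, 9->5, 7->3
rank(y): 19->11, 9->6, 14->8, 16->10, 5->3, 4->2, 8->5, 6->4, 11->7, 15->9, 1->1
Step 2: d_i = R_x(i) - R_y(i); compute d_i^2.
  (2-11)^2=81, (7-6)^2=1, (1-8)^2=49, (10-10)^2=0, (4-3)^2=1, (6-2)^2=16, (8-5)^2=9, (11-4)^2=49, (9-7)^2=4, (5-9)^2=16, (3-1)^2=4
sum(d^2) = 230.
Step 3: rho = 1 - 6*230 / (11*(11^2 - 1)) = 1 - 1380/1320 = -0.045455.
Step 4: Under H0, t = rho * sqrt((n-2)/(1-rho^2)) = -0.1365 ~ t(9).
Step 5: Two-sided p-value from the t-distribution with 9 df = 0.894427.
Step 6: alpha = 0.1. fail to reject H0.

rho = -0.0455, p = 0.894427, fail to reject H0 at alpha = 0.1.


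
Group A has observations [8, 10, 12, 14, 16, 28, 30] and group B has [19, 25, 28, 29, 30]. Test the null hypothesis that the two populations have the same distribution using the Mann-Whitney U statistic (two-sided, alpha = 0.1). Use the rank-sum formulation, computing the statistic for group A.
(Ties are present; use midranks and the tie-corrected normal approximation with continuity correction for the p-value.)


Step 1: Combine and sort all 12 observations; assign midranks.
sorted (value, group): (8,X), (10,X), (12,X), (14,X), (16,X), (19,Y), (25,Y), (28,X), (28,Y), (29,Y), (30,X), (30,Y)
ranks: 8->1, 10->2, 12->3, 14->4, 16->5, 19->6, 25->7, 28->8.5, 28->8.5, 29->10, 30->11.5, 30->11.5
Step 2: Rank sum for X: R1 = 1 + 2 + 3 + 4 + 5 + 8.5 + 11.5 = 35.
Step 3: U_X = R1 - n1(n1+1)/2 = 35 - 7*8/2 = 35 - 28 = 7.
       U_Y = n1*n2 - U_X = 35 - 7 = 28.
Step 4: Ties are present, so use the tie-corrected normal approximation (with continuity correction) for the p-value.
Step 5: p-value = 0.103164; compare to alpha = 0.1. fail to reject H0.

U_X = 7, p = 0.103164, fail to reject H0 at alpha = 0.1.


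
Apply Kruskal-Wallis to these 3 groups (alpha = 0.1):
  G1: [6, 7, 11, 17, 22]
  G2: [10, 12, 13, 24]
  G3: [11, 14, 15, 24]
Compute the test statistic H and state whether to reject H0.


Step 1: Combine all N = 13 observations and assign midranks.
sorted (value, group, rank): (6,G1,1), (7,G1,2), (10,G2,3), (11,G1,4.5), (11,G3,4.5), (12,G2,6), (13,G2,7), (14,G3,8), (15,G3,9), (17,G1,10), (22,G1,11), (24,G2,12.5), (24,G3,12.5)
Step 2: Sum ranks within each group.
R_1 = 28.5 (n_1 = 5)
R_2 = 28.5 (n_2 = 4)
R_3 = 34 (n_3 = 4)
Step 3: H = 12/(N(N+1)) * sum(R_i^2/n_i) - 3(N+1)
     = 12/(13*14) * (28.5^2/5 + 28.5^2/4 + 34^2/4) - 3*14
     = 0.065934 * 654.513 - 42
     = 1.154670.
Step 4: Ties present; correction factor C = 1 - 12/(13^3 - 13) = 0.994505. Corrected H = 1.154670 / 0.994505 = 1.161050.
Step 5: Under H0, H ~ chi^2(2); p-value = 0.559605.
Step 6: alpha = 0.1. fail to reject H0.

H = 1.1610, df = 2, p = 0.559605, fail to reject H0.


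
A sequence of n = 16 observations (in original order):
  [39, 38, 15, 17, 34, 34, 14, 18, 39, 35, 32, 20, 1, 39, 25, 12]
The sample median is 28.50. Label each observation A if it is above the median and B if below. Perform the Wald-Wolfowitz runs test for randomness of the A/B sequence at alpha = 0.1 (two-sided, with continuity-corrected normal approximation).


Step 1: Compute median = 28.50; label A = above, B = below.
Labels in order: AABBAABBAAABBABB  (n_A = 8, n_B = 8)
Step 2: Count runs R = 8.
Step 3: Under H0 (random ordering), E[R] = 2*n_A*n_B/(n_A+n_B) + 1 = 2*8*8/16 + 1 = 9.0000.
        Var[R] = 2*n_A*n_B*(2*n_A*n_B - n_A - n_B) / ((n_A+n_B)^2 * (n_A+n_B-1)) = 14336/3840 = 3.7333.
        SD[R] = 1.9322.
Step 4: Continuity-corrected z = (R + 0.5 - E[R]) / SD[R] = (8 + 0.5 - 9.0000) / 1.9322 = -0.2588.
Step 5: Two-sided p-value via normal approximation = 2*(1 - Phi(|z|)) = 0.795809.
Step 6: alpha = 0.1. fail to reject H0.

R = 8, z = -0.2588, p = 0.795809, fail to reject H0.


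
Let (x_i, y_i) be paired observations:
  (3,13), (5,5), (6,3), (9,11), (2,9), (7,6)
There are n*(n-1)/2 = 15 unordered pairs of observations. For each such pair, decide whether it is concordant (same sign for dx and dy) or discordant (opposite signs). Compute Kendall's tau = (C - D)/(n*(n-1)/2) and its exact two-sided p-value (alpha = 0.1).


Step 1: Enumerate the 15 unordered pairs (i,j) with i<j and classify each by sign(x_j-x_i) * sign(y_j-y_i).
  (1,2):dx=+2,dy=-8->D; (1,3):dx=+3,dy=-10->D; (1,4):dx=+6,dy=-2->D; (1,5):dx=-1,dy=-4->C
  (1,6):dx=+4,dy=-7->D; (2,3):dx=+1,dy=-2->D; (2,4):dx=+4,dy=+6->C; (2,5):dx=-3,dy=+4->D
  (2,6):dx=+2,dy=+1->C; (3,4):dx=+3,dy=+8->C; (3,5):dx=-4,dy=+6->D; (3,6):dx=+1,dy=+3->C
  (4,5):dx=-7,dy=-2->C; (4,6):dx=-2,dy=-5->C; (5,6):dx=+5,dy=-3->D
Step 2: C = 7, D = 8, total pairs = 15.
Step 3: tau = (C - D)/(n(n-1)/2) = (7 - 8)/15 = -0.066667.
Step 4: Exact two-sided p-value (enumerate n! = 720 permutations of y under H0): p = 1.000000.
Step 5: alpha = 0.1. fail to reject H0.

tau_b = -0.0667 (C=7, D=8), p = 1.000000, fail to reject H0.


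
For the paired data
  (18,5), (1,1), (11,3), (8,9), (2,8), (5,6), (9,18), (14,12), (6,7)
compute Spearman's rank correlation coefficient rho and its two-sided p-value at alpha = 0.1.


Step 1: Rank x and y separately (midranks; no ties here).
rank(x): 18->9, 1->1, 11->7, 8->5, 2->2, 5->3, 9->6, 14->8, 6->4
rank(y): 5->3, 1->1, 3->2, 9->7, 8->6, 6->4, 18->9, 12->8, 7->5
Step 2: d_i = R_x(i) - R_y(i); compute d_i^2.
  (9-3)^2=36, (1-1)^2=0, (7-2)^2=25, (5-7)^2=4, (2-6)^2=16, (3-4)^2=1, (6-9)^2=9, (8-8)^2=0, (4-5)^2=1
sum(d^2) = 92.
Step 3: rho = 1 - 6*92 / (9*(9^2 - 1)) = 1 - 552/720 = 0.233333.
Step 4: Under H0, t = rho * sqrt((n-2)/(1-rho^2)) = 0.6349 ~ t(7).
Step 5: Two-sided p-value from the t-distribution with 7 df = 0.545699.
Step 6: alpha = 0.1. fail to reject H0.

rho = 0.2333, p = 0.545699, fail to reject H0 at alpha = 0.1.


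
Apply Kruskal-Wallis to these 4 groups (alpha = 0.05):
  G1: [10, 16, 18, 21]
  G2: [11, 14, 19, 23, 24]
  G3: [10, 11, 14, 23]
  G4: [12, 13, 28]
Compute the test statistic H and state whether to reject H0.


Step 1: Combine all N = 16 observations and assign midranks.
sorted (value, group, rank): (10,G1,1.5), (10,G3,1.5), (11,G2,3.5), (11,G3,3.5), (12,G4,5), (13,G4,6), (14,G2,7.5), (14,G3,7.5), (16,G1,9), (18,G1,10), (19,G2,11), (21,G1,12), (23,G2,13.5), (23,G3,13.5), (24,G2,15), (28,G4,16)
Step 2: Sum ranks within each group.
R_1 = 32.5 (n_1 = 4)
R_2 = 50.5 (n_2 = 5)
R_3 = 26 (n_3 = 4)
R_4 = 27 (n_4 = 3)
Step 3: H = 12/(N(N+1)) * sum(R_i^2/n_i) - 3(N+1)
     = 12/(16*17) * (32.5^2/4 + 50.5^2/5 + 26^2/4 + 27^2/3) - 3*17
     = 0.044118 * 1186.11 - 51
     = 1.328493.
Step 4: Ties present; correction factor C = 1 - 24/(16^3 - 16) = 0.994118. Corrected H = 1.328493 / 0.994118 = 1.336354.
Step 5: Under H0, H ~ chi^2(3); p-value = 0.720519.
Step 6: alpha = 0.05. fail to reject H0.

H = 1.3364, df = 3, p = 0.720519, fail to reject H0.


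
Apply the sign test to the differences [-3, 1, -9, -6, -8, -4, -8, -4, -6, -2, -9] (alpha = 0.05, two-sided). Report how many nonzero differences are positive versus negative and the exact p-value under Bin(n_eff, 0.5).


Step 1: Discard zero differences. Original n = 11; n_eff = number of nonzero differences = 11.
Nonzero differences (with sign): -3, +1, -9, -6, -8, -4, -8, -4, -6, -2, -9
Step 2: Count signs: positive = 1, negative = 10.
Step 3: Under H0: P(positive) = 0.5, so the number of positives S ~ Bin(11, 0.5).
Step 4: Two-sided exact p-value = sum of Bin(11,0.5) probabilities at or below the observed probability = 0.011719.
Step 5: alpha = 0.05. reject H0.

n_eff = 11, pos = 1, neg = 10, p = 0.011719, reject H0.


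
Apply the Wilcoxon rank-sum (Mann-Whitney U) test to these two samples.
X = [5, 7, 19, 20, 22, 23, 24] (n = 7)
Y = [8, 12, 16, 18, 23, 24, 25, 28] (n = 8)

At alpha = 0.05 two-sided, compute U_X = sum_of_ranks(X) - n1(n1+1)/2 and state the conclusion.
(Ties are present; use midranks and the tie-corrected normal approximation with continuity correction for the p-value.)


Step 1: Combine and sort all 15 observations; assign midranks.
sorted (value, group): (5,X), (7,X), (8,Y), (12,Y), (16,Y), (18,Y), (19,X), (20,X), (22,X), (23,X), (23,Y), (24,X), (24,Y), (25,Y), (28,Y)
ranks: 5->1, 7->2, 8->3, 12->4, 16->5, 18->6, 19->7, 20->8, 22->9, 23->10.5, 23->10.5, 24->12.5, 24->12.5, 25->14, 28->15
Step 2: Rank sum for X: R1 = 1 + 2 + 7 + 8 + 9 + 10.5 + 12.5 = 50.
Step 3: U_X = R1 - n1(n1+1)/2 = 50 - 7*8/2 = 50 - 28 = 22.
       U_Y = n1*n2 - U_X = 56 - 22 = 34.
Step 4: Ties are present, so use the tie-corrected normal approximation (with continuity correction) for the p-value.
Step 5: p-value = 0.523707; compare to alpha = 0.05. fail to reject H0.

U_X = 22, p = 0.523707, fail to reject H0 at alpha = 0.05.


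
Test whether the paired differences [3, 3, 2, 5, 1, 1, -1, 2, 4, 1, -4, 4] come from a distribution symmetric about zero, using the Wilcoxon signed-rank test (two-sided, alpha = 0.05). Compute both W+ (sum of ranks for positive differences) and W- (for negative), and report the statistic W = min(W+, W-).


Step 1: Drop any zero differences (none here) and take |d_i|.
|d| = [3, 3, 2, 5, 1, 1, 1, 2, 4, 1, 4, 4]
Step 2: Midrank |d_i| (ties get averaged ranks).
ranks: |3|->7.5, |3|->7.5, |2|->5.5, |5|->12, |1|->2.5, |1|->2.5, |1|->2.5, |2|->5.5, |4|->10, |1|->2.5, |4|->10, |4|->10
Step 3: Attach original signs; sum ranks with positive sign and with negative sign.
W+ = 7.5 + 7.5 + 5.5 + 12 + 2.5 + 2.5 + 5.5 + 10 + 2.5 + 10 = 65.5
W- = 2.5 + 10 = 12.5
(Check: W+ + W- = 78 should equal n(n+1)/2 = 78.)
Step 4: Test statistic W = min(W+, W-) = 12.5.
Step 5: Ties in |d|, so use the tie-corrected normal approximation.
        E[W] = n(n+1)/4 = 12*13/4 = 39.
        Tie groups: |d|=1 (t=4), |d|=2 (t=2), |d|=3 (t=2), |d|=4 (t=3); sum(t^3 - t) = 96.
        Var[W] = n(n+1)(2n+1)/24 - sum(t^3-t)/48 = 3900/24 - 96/48 = 160.5.
        z = (W - E[W]) / sqrt(Var[W]) = (12.5 - 39) / 12.6689 = -2.0917.
        Two-sided p = 2*Phi(z) = 0.036461.
Step 6: alpha = 0.05. reject H0.

W+ = 65.5, W- = 12.5, W = min = 12.5, p = 0.036461, reject H0.


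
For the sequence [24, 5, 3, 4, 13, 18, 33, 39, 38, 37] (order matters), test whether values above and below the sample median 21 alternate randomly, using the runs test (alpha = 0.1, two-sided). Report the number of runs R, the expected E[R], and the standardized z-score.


Step 1: Compute median = 21; label A = above, B = below.
Labels in order: ABBBBBAAAA  (n_A = 5, n_B = 5)
Step 2: Count runs R = 3.
Step 3: Under H0 (random ordering), E[R] = 2*n_A*n_B/(n_A+n_B) + 1 = 2*5*5/10 + 1 = 6.0000.
        Var[R] = 2*n_A*n_B*(2*n_A*n_B - n_A - n_B) / ((n_A+n_B)^2 * (n_A+n_B-1)) = 2000/900 = 2.2222.
        SD[R] = 1.4907.
Step 4: Continuity-corrected z = (R + 0.5 - E[R]) / SD[R] = (3 + 0.5 - 6.0000) / 1.4907 = -1.6771.
Step 5: Two-sided p-value via normal approximation = 2*(1 - Phi(|z|)) = 0.093533.
Step 6: alpha = 0.1. reject H0.

R = 3, z = -1.6771, p = 0.093533, reject H0.


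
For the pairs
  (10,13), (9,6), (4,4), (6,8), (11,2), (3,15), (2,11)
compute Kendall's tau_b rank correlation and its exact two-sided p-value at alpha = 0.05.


Step 1: Enumerate the 21 unordered pairs (i,j) with i<j and classify each by sign(x_j-x_i) * sign(y_j-y_i).
  (1,2):dx=-1,dy=-7->C; (1,3):dx=-6,dy=-9->C; (1,4):dx=-4,dy=-5->C; (1,5):dx=+1,dy=-11->D
  (1,6):dx=-7,dy=+2->D; (1,7):dx=-8,dy=-2->C; (2,3):dx=-5,dy=-2->C; (2,4):dx=-3,dy=+2->D
  (2,5):dx=+2,dy=-4->D; (2,6):dx=-6,dy=+9->D; (2,7):dx=-7,dy=+5->D; (3,4):dx=+2,dy=+4->C
  (3,5):dx=+7,dy=-2->D; (3,6):dx=-1,dy=+11->D; (3,7):dx=-2,dy=+7->D; (4,5):dx=+5,dy=-6->D
  (4,6):dx=-3,dy=+7->D; (4,7):dx=-4,dy=+3->D; (5,6):dx=-8,dy=+13->D; (5,7):dx=-9,dy=+9->D
  (6,7):dx=-1,dy=-4->C
Step 2: C = 7, D = 14, total pairs = 21.
Step 3: tau = (C - D)/(n(n-1)/2) = (7 - 14)/21 = -0.333333.
Step 4: Exact two-sided p-value (enumerate n! = 5040 permutations of y under H0): p = 0.381349.
Step 5: alpha = 0.05. fail to reject H0.

tau_b = -0.3333 (C=7, D=14), p = 0.381349, fail to reject H0.


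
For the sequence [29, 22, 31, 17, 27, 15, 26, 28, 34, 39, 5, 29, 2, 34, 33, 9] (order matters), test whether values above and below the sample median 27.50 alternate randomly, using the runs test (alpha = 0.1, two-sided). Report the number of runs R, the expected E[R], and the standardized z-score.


Step 1: Compute median = 27.50; label A = above, B = below.
Labels in order: ABABBBBAAABABAAB  (n_A = 8, n_B = 8)
Step 2: Count runs R = 10.
Step 3: Under H0 (random ordering), E[R] = 2*n_A*n_B/(n_A+n_B) + 1 = 2*8*8/16 + 1 = 9.0000.
        Var[R] = 2*n_A*n_B*(2*n_A*n_B - n_A - n_B) / ((n_A+n_B)^2 * (n_A+n_B-1)) = 14336/3840 = 3.7333.
        SD[R] = 1.9322.
Step 4: Continuity-corrected z = (R - 0.5 - E[R]) / SD[R] = (10 - 0.5 - 9.0000) / 1.9322 = 0.2588.
Step 5: Two-sided p-value via normal approximation = 2*(1 - Phi(|z|)) = 0.795809.
Step 6: alpha = 0.1. fail to reject H0.

R = 10, z = 0.2588, p = 0.795809, fail to reject H0.


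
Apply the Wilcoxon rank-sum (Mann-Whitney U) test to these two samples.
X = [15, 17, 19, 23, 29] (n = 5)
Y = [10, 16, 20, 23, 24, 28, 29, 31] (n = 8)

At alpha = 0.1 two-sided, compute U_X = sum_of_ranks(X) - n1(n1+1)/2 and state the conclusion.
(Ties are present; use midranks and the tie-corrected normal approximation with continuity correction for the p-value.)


Step 1: Combine and sort all 13 observations; assign midranks.
sorted (value, group): (10,Y), (15,X), (16,Y), (17,X), (19,X), (20,Y), (23,X), (23,Y), (24,Y), (28,Y), (29,X), (29,Y), (31,Y)
ranks: 10->1, 15->2, 16->3, 17->4, 19->5, 20->6, 23->7.5, 23->7.5, 24->9, 28->10, 29->11.5, 29->11.5, 31->13
Step 2: Rank sum for X: R1 = 2 + 4 + 5 + 7.5 + 11.5 = 30.
Step 3: U_X = R1 - n1(n1+1)/2 = 30 - 5*6/2 = 30 - 15 = 15.
       U_Y = n1*n2 - U_X = 40 - 15 = 25.
Step 4: Ties are present, so use the tie-corrected normal approximation (with continuity correction) for the p-value.
Step 5: p-value = 0.508901; compare to alpha = 0.1. fail to reject H0.

U_X = 15, p = 0.508901, fail to reject H0 at alpha = 0.1.


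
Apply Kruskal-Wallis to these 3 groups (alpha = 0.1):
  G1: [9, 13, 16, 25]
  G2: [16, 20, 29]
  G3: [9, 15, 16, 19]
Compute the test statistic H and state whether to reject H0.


Step 1: Combine all N = 11 observations and assign midranks.
sorted (value, group, rank): (9,G1,1.5), (9,G3,1.5), (13,G1,3), (15,G3,4), (16,G1,6), (16,G2,6), (16,G3,6), (19,G3,8), (20,G2,9), (25,G1,10), (29,G2,11)
Step 2: Sum ranks within each group.
R_1 = 20.5 (n_1 = 4)
R_2 = 26 (n_2 = 3)
R_3 = 19.5 (n_3 = 4)
Step 3: H = 12/(N(N+1)) * sum(R_i^2/n_i) - 3(N+1)
     = 12/(11*12) * (20.5^2/4 + 26^2/3 + 19.5^2/4) - 3*12
     = 0.090909 * 425.458 - 36
     = 2.678030.
Step 4: Ties present; correction factor C = 1 - 30/(11^3 - 11) = 0.977273. Corrected H = 2.678030 / 0.977273 = 2.740310.
Step 5: Under H0, H ~ chi^2(2); p-value = 0.254068.
Step 6: alpha = 0.1. fail to reject H0.

H = 2.7403, df = 2, p = 0.254068, fail to reject H0.


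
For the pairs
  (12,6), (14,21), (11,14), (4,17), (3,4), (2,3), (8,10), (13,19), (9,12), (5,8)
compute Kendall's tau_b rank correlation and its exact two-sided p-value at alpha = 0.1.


Step 1: Enumerate the 45 unordered pairs (i,j) with i<j and classify each by sign(x_j-x_i) * sign(y_j-y_i).
  (1,2):dx=+2,dy=+15->C; (1,3):dx=-1,dy=+8->D; (1,4):dx=-8,dy=+11->D; (1,5):dx=-9,dy=-2->C
  (1,6):dx=-10,dy=-3->C; (1,7):dx=-4,dy=+4->D; (1,8):dx=+1,dy=+13->C; (1,9):dx=-3,dy=+6->D
  (1,10):dx=-7,dy=+2->D; (2,3):dx=-3,dy=-7->C; (2,4):dx=-10,dy=-4->C; (2,5):dx=-11,dy=-17->C
  (2,6):dx=-12,dy=-18->C; (2,7):dx=-6,dy=-11->C; (2,8):dx=-1,dy=-2->C; (2,9):dx=-5,dy=-9->C
  (2,10):dx=-9,dy=-13->C; (3,4):dx=-7,dy=+3->D; (3,5):dx=-8,dy=-10->C; (3,6):dx=-9,dy=-11->C
  (3,7):dx=-3,dy=-4->C; (3,8):dx=+2,dy=+5->C; (3,9):dx=-2,dy=-2->C; (3,10):dx=-6,dy=-6->C
  (4,5):dx=-1,dy=-13->C; (4,6):dx=-2,dy=-14->C; (4,7):dx=+4,dy=-7->D; (4,8):dx=+9,dy=+2->C
  (4,9):dx=+5,dy=-5->D; (4,10):dx=+1,dy=-9->D; (5,6):dx=-1,dy=-1->C; (5,7):dx=+5,dy=+6->C
  (5,8):dx=+10,dy=+15->C; (5,9):dx=+6,dy=+8->C; (5,10):dx=+2,dy=+4->C; (6,7):dx=+6,dy=+7->C
  (6,8):dx=+11,dy=+16->C; (6,9):dx=+7,dy=+9->C; (6,10):dx=+3,dy=+5->C; (7,8):dx=+5,dy=+9->C
  (7,9):dx=+1,dy=+2->C; (7,10):dx=-3,dy=-2->C; (8,9):dx=-4,dy=-7->C; (8,10):dx=-8,dy=-11->C
  (9,10):dx=-4,dy=-4->C
Step 2: C = 36, D = 9, total pairs = 45.
Step 3: tau = (C - D)/(n(n-1)/2) = (36 - 9)/45 = 0.600000.
Step 4: Exact two-sided p-value (enumerate n! = 3628800 permutations of y under H0): p = 0.016666.
Step 5: alpha = 0.1. reject H0.

tau_b = 0.6000 (C=36, D=9), p = 0.016666, reject H0.


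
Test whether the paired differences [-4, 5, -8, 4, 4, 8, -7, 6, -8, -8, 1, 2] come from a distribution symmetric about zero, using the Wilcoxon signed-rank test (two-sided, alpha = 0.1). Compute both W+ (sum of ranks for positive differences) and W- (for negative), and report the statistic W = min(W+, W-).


Step 1: Drop any zero differences (none here) and take |d_i|.
|d| = [4, 5, 8, 4, 4, 8, 7, 6, 8, 8, 1, 2]
Step 2: Midrank |d_i| (ties get averaged ranks).
ranks: |4|->4, |5|->6, |8|->10.5, |4|->4, |4|->4, |8|->10.5, |7|->8, |6|->7, |8|->10.5, |8|->10.5, |1|->1, |2|->2
Step 3: Attach original signs; sum ranks with positive sign and with negative sign.
W+ = 6 + 4 + 4 + 10.5 + 7 + 1 + 2 = 34.5
W- = 4 + 10.5 + 8 + 10.5 + 10.5 = 43.5
(Check: W+ + W- = 78 should equal n(n+1)/2 = 78.)
Step 4: Test statistic W = min(W+, W-) = 34.5.
Step 5: Ties in |d|, so use the tie-corrected normal approximation.
        E[W] = n(n+1)/4 = 12*13/4 = 39.
        Tie groups: |d|=4 (t=3), |d|=8 (t=4); sum(t^3 - t) = 84.
        Var[W] = n(n+1)(2n+1)/24 - sum(t^3-t)/48 = 3900/24 - 84/48 = 160.75.
        z = (W - E[W]) / sqrt(Var[W]) = (34.5 - 39) / 12.6787 = -0.3549.
        Two-sided p = 2*Phi(z) = 0.722646.
Step 6: alpha = 0.1. fail to reject H0.

W+ = 34.5, W- = 43.5, W = min = 34.5, p = 0.722646, fail to reject H0.


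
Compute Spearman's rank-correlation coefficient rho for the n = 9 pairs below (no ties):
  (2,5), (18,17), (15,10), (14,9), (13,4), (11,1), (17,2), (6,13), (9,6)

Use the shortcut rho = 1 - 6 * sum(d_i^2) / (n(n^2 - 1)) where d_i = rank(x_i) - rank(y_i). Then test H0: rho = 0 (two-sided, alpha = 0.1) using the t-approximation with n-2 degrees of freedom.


Step 1: Rank x and y separately (midranks; no ties here).
rank(x): 2->1, 18->9, 15->7, 14->6, 13->5, 11->4, 17->8, 6->2, 9->3
rank(y): 5->4, 17->9, 10->7, 9->6, 4->3, 1->1, 2->2, 13->8, 6->5
Step 2: d_i = R_x(i) - R_y(i); compute d_i^2.
  (1-4)^2=9, (9-9)^2=0, (7-7)^2=0, (6-6)^2=0, (5-3)^2=4, (4-1)^2=9, (8-2)^2=36, (2-8)^2=36, (3-5)^2=4
sum(d^2) = 98.
Step 3: rho = 1 - 6*98 / (9*(9^2 - 1)) = 1 - 588/720 = 0.183333.
Step 4: Under H0, t = rho * sqrt((n-2)/(1-rho^2)) = 0.4934 ~ t(7).
Step 5: Two-sided p-value from the t-distribution with 7 df = 0.636820.
Step 6: alpha = 0.1. fail to reject H0.

rho = 0.1833, p = 0.636820, fail to reject H0 at alpha = 0.1.


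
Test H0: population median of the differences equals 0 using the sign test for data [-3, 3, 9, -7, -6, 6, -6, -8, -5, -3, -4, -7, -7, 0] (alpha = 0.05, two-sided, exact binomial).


Step 1: Discard zero differences. Original n = 14; n_eff = number of nonzero differences = 13.
Nonzero differences (with sign): -3, +3, +9, -7, -6, +6, -6, -8, -5, -3, -4, -7, -7
Step 2: Count signs: positive = 3, negative = 10.
Step 3: Under H0: P(positive) = 0.5, so the number of positives S ~ Bin(13, 0.5).
Step 4: Two-sided exact p-value = sum of Bin(13,0.5) probabilities at or below the observed probability = 0.092285.
Step 5: alpha = 0.05. fail to reject H0.

n_eff = 13, pos = 3, neg = 10, p = 0.092285, fail to reject H0.


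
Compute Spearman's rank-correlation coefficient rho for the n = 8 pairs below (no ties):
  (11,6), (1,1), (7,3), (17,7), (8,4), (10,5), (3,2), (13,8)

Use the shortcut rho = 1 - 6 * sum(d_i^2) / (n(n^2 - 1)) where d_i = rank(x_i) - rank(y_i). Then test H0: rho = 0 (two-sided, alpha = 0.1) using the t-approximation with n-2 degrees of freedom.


Step 1: Rank x and y separately (midranks; no ties here).
rank(x): 11->6, 1->1, 7->3, 17->8, 8->4, 10->5, 3->2, 13->7
rank(y): 6->6, 1->1, 3->3, 7->7, 4->4, 5->5, 2->2, 8->8
Step 2: d_i = R_x(i) - R_y(i); compute d_i^2.
  (6-6)^2=0, (1-1)^2=0, (3-3)^2=0, (8-7)^2=1, (4-4)^2=0, (5-5)^2=0, (2-2)^2=0, (7-8)^2=1
sum(d^2) = 2.
Step 3: rho = 1 - 6*2 / (8*(8^2 - 1)) = 1 - 12/504 = 0.976190.
Step 4: Under H0, t = rho * sqrt((n-2)/(1-rho^2)) = 11.0235 ~ t(6).
Step 5: Two-sided p-value from the t-distribution with 6 df = 0.000033.
Step 6: alpha = 0.1. reject H0.

rho = 0.9762, p = 0.000033, reject H0 at alpha = 0.1.


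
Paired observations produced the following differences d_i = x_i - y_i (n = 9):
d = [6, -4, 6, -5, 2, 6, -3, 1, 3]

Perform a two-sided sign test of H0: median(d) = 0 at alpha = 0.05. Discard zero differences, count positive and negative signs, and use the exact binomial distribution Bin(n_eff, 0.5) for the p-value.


Step 1: Discard zero differences. Original n = 9; n_eff = number of nonzero differences = 9.
Nonzero differences (with sign): +6, -4, +6, -5, +2, +6, -3, +1, +3
Step 2: Count signs: positive = 6, negative = 3.
Step 3: Under H0: P(positive) = 0.5, so the number of positives S ~ Bin(9, 0.5).
Step 4: Two-sided exact p-value = sum of Bin(9,0.5) probabilities at or below the observed probability = 0.507812.
Step 5: alpha = 0.05. fail to reject H0.

n_eff = 9, pos = 6, neg = 3, p = 0.507812, fail to reject H0.


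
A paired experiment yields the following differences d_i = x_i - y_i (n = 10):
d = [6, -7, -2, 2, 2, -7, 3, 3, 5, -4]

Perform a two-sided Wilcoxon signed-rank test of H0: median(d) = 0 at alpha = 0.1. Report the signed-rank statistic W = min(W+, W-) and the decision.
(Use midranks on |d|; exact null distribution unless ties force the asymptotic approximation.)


Step 1: Drop any zero differences (none here) and take |d_i|.
|d| = [6, 7, 2, 2, 2, 7, 3, 3, 5, 4]
Step 2: Midrank |d_i| (ties get averaged ranks).
ranks: |6|->8, |7|->9.5, |2|->2, |2|->2, |2|->2, |7|->9.5, |3|->4.5, |3|->4.5, |5|->7, |4|->6
Step 3: Attach original signs; sum ranks with positive sign and with negative sign.
W+ = 8 + 2 + 2 + 4.5 + 4.5 + 7 = 28
W- = 9.5 + 2 + 9.5 + 6 = 27
(Check: W+ + W- = 55 should equal n(n+1)/2 = 55.)
Step 4: Test statistic W = min(W+, W-) = 27.
Step 5: Ties in |d|, so use the tie-corrected normal approximation.
        E[W] = n(n+1)/4 = 10*11/4 = 27.5.
        Tie groups: |d|=2 (t=3), |d|=3 (t=2), |d|=7 (t=2); sum(t^3 - t) = 36.
        Var[W] = n(n+1)(2n+1)/24 - sum(t^3-t)/48 = 2310/24 - 36/48 = 95.5.
        z = (W - E[W]) / sqrt(Var[W]) = (27 - 27.5) / 9.7724 = -0.0512.
        Two-sided p = 2*Phi(z) = 0.959194.
Step 6: alpha = 0.1. fail to reject H0.

W+ = 28, W- = 27, W = min = 27, p = 0.959194, fail to reject H0.


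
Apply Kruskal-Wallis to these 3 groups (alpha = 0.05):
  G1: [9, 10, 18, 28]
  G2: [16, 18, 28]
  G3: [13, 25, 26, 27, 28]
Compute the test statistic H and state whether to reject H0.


Step 1: Combine all N = 12 observations and assign midranks.
sorted (value, group, rank): (9,G1,1), (10,G1,2), (13,G3,3), (16,G2,4), (18,G1,5.5), (18,G2,5.5), (25,G3,7), (26,G3,8), (27,G3,9), (28,G1,11), (28,G2,11), (28,G3,11)
Step 2: Sum ranks within each group.
R_1 = 19.5 (n_1 = 4)
R_2 = 20.5 (n_2 = 3)
R_3 = 38 (n_3 = 5)
Step 3: H = 12/(N(N+1)) * sum(R_i^2/n_i) - 3(N+1)
     = 12/(12*13) * (19.5^2/4 + 20.5^2/3 + 38^2/5) - 3*13
     = 0.076923 * 523.946 - 39
     = 1.303526.
Step 4: Ties present; correction factor C = 1 - 30/(12^3 - 12) = 0.982517. Corrected H = 1.303526 / 0.982517 = 1.326720.
Step 5: Under H0, H ~ chi^2(2); p-value = 0.515118.
Step 6: alpha = 0.05. fail to reject H0.

H = 1.3267, df = 2, p = 0.515118, fail to reject H0.


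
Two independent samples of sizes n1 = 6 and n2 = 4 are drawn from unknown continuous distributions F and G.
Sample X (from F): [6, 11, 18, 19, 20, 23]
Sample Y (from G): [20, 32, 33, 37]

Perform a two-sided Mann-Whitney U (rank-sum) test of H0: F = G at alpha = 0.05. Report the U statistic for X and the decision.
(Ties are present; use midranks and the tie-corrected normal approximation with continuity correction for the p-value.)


Step 1: Combine and sort all 10 observations; assign midranks.
sorted (value, group): (6,X), (11,X), (18,X), (19,X), (20,X), (20,Y), (23,X), (32,Y), (33,Y), (37,Y)
ranks: 6->1, 11->2, 18->3, 19->4, 20->5.5, 20->5.5, 23->7, 32->8, 33->9, 37->10
Step 2: Rank sum for X: R1 = 1 + 2 + 3 + 4 + 5.5 + 7 = 22.5.
Step 3: U_X = R1 - n1(n1+1)/2 = 22.5 - 6*7/2 = 22.5 - 21 = 1.5.
       U_Y = n1*n2 - U_X = 24 - 1.5 = 22.5.
Step 4: Ties are present, so use the tie-corrected normal approximation (with continuity correction) for the p-value.
Step 5: p-value = 0.032476; compare to alpha = 0.05. reject H0.

U_X = 1.5, p = 0.032476, reject H0 at alpha = 0.05.


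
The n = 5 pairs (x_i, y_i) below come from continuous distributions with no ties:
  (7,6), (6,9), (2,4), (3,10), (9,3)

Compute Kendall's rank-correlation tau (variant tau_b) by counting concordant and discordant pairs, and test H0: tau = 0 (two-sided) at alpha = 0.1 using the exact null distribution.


Step 1: Enumerate the 10 unordered pairs (i,j) with i<j and classify each by sign(x_j-x_i) * sign(y_j-y_i).
  (1,2):dx=-1,dy=+3->D; (1,3):dx=-5,dy=-2->C; (1,4):dx=-4,dy=+4->D; (1,5):dx=+2,dy=-3->D
  (2,3):dx=-4,dy=-5->C; (2,4):dx=-3,dy=+1->D; (2,5):dx=+3,dy=-6->D; (3,4):dx=+1,dy=+6->C
  (3,5):dx=+7,dy=-1->D; (4,5):dx=+6,dy=-7->D
Step 2: C = 3, D = 7, total pairs = 10.
Step 3: tau = (C - D)/(n(n-1)/2) = (3 - 7)/10 = -0.400000.
Step 4: Exact two-sided p-value (enumerate n! = 120 permutations of y under H0): p = 0.483333.
Step 5: alpha = 0.1. fail to reject H0.

tau_b = -0.4000 (C=3, D=7), p = 0.483333, fail to reject H0.


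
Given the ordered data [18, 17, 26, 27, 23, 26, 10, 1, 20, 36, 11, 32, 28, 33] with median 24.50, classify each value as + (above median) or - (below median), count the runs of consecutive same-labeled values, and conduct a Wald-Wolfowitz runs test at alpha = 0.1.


Step 1: Compute median = 24.50; label A = above, B = below.
Labels in order: BBAABABBBABAAA  (n_A = 7, n_B = 7)
Step 2: Count runs R = 8.
Step 3: Under H0 (random ordering), E[R] = 2*n_A*n_B/(n_A+n_B) + 1 = 2*7*7/14 + 1 = 8.0000.
        Var[R] = 2*n_A*n_B*(2*n_A*n_B - n_A - n_B) / ((n_A+n_B)^2 * (n_A+n_B-1)) = 8232/2548 = 3.2308.
        SD[R] = 1.7974.
Step 4: R = E[R], so z = 0 with no continuity correction.
Step 5: Two-sided p-value via normal approximation = 2*(1 - Phi(|z|)) = 1.000000.
Step 6: alpha = 0.1. fail to reject H0.

R = 8, z = 0.0000, p = 1.000000, fail to reject H0.


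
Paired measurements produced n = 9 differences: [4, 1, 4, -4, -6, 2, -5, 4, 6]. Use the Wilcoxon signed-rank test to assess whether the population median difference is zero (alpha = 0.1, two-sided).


Step 1: Drop any zero differences (none here) and take |d_i|.
|d| = [4, 1, 4, 4, 6, 2, 5, 4, 6]
Step 2: Midrank |d_i| (ties get averaged ranks).
ranks: |4|->4.5, |1|->1, |4|->4.5, |4|->4.5, |6|->8.5, |2|->2, |5|->7, |4|->4.5, |6|->8.5
Step 3: Attach original signs; sum ranks with positive sign and with negative sign.
W+ = 4.5 + 1 + 4.5 + 2 + 4.5 + 8.5 = 25
W- = 4.5 + 8.5 + 7 = 20
(Check: W+ + W- = 45 should equal n(n+1)/2 = 45.)
Step 4: Test statistic W = min(W+, W-) = 20.
Step 5: Ties in |d|, so use the tie-corrected normal approximation.
        E[W] = n(n+1)/4 = 9*10/4 = 22.5.
        Tie groups: |d|=4 (t=4), |d|=6 (t=2); sum(t^3 - t) = 66.
        Var[W] = n(n+1)(2n+1)/24 - sum(t^3-t)/48 = 1710/24 - 66/48 = 69.875.
        z = (W - E[W]) / sqrt(Var[W]) = (20 - 22.5) / 8.3591 = -0.2991.
        Two-sided p = 2*Phi(z) = 0.764883.
Step 6: alpha = 0.1. fail to reject H0.

W+ = 25, W- = 20, W = min = 20, p = 0.764883, fail to reject H0.


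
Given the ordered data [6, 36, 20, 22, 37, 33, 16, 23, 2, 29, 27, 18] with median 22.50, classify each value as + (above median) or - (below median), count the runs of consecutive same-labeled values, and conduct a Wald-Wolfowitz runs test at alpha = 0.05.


Step 1: Compute median = 22.50; label A = above, B = below.
Labels in order: BABBAABABAAB  (n_A = 6, n_B = 6)
Step 2: Count runs R = 9.
Step 3: Under H0 (random ordering), E[R] = 2*n_A*n_B/(n_A+n_B) + 1 = 2*6*6/12 + 1 = 7.0000.
        Var[R] = 2*n_A*n_B*(2*n_A*n_B - n_A - n_B) / ((n_A+n_B)^2 * (n_A+n_B-1)) = 4320/1584 = 2.7273.
        SD[R] = 1.6514.
Step 4: Continuity-corrected z = (R - 0.5 - E[R]) / SD[R] = (9 - 0.5 - 7.0000) / 1.6514 = 0.9083.
Step 5: Two-sided p-value via normal approximation = 2*(1 - Phi(|z|)) = 0.363722.
Step 6: alpha = 0.05. fail to reject H0.

R = 9, z = 0.9083, p = 0.363722, fail to reject H0.


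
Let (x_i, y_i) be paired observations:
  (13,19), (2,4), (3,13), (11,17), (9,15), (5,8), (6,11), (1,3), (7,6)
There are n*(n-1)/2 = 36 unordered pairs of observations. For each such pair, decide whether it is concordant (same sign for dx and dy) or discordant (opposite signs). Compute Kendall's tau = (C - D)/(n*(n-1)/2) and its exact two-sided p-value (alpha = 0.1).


Step 1: Enumerate the 36 unordered pairs (i,j) with i<j and classify each by sign(x_j-x_i) * sign(y_j-y_i).
  (1,2):dx=-11,dy=-15->C; (1,3):dx=-10,dy=-6->C; (1,4):dx=-2,dy=-2->C; (1,5):dx=-4,dy=-4->C
  (1,6):dx=-8,dy=-11->C; (1,7):dx=-7,dy=-8->C; (1,8):dx=-12,dy=-16->C; (1,9):dx=-6,dy=-13->C
  (2,3):dx=+1,dy=+9->C; (2,4):dx=+9,dy=+13->C; (2,5):dx=+7,dy=+11->C; (2,6):dx=+3,dy=+4->C
  (2,7):dx=+4,dy=+7->C; (2,8):dx=-1,dy=-1->C; (2,9):dx=+5,dy=+2->C; (3,4):dx=+8,dy=+4->C
  (3,5):dx=+6,dy=+2->C; (3,6):dx=+2,dy=-5->D; (3,7):dx=+3,dy=-2->D; (3,8):dx=-2,dy=-10->C
  (3,9):dx=+4,dy=-7->D; (4,5):dx=-2,dy=-2->C; (4,6):dx=-6,dy=-9->C; (4,7):dx=-5,dy=-6->C
  (4,8):dx=-10,dy=-14->C; (4,9):dx=-4,dy=-11->C; (5,6):dx=-4,dy=-7->C; (5,7):dx=-3,dy=-4->C
  (5,8):dx=-8,dy=-12->C; (5,9):dx=-2,dy=-9->C; (6,7):dx=+1,dy=+3->C; (6,8):dx=-4,dy=-5->C
  (6,9):dx=+2,dy=-2->D; (7,8):dx=-5,dy=-8->C; (7,9):dx=+1,dy=-5->D; (8,9):dx=+6,dy=+3->C
Step 2: C = 31, D = 5, total pairs = 36.
Step 3: tau = (C - D)/(n(n-1)/2) = (31 - 5)/36 = 0.722222.
Step 4: Exact two-sided p-value (enumerate n! = 362880 permutations of y under H0): p = 0.005886.
Step 5: alpha = 0.1. reject H0.

tau_b = 0.7222 (C=31, D=5), p = 0.005886, reject H0.


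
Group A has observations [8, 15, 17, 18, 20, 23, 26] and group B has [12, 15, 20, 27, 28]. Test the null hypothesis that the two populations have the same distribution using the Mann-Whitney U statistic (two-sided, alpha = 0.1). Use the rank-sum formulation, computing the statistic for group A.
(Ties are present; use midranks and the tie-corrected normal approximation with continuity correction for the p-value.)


Step 1: Combine and sort all 12 observations; assign midranks.
sorted (value, group): (8,X), (12,Y), (15,X), (15,Y), (17,X), (18,X), (20,X), (20,Y), (23,X), (26,X), (27,Y), (28,Y)
ranks: 8->1, 12->2, 15->3.5, 15->3.5, 17->5, 18->6, 20->7.5, 20->7.5, 23->9, 26->10, 27->11, 28->12
Step 2: Rank sum for X: R1 = 1 + 3.5 + 5 + 6 + 7.5 + 9 + 10 = 42.
Step 3: U_X = R1 - n1(n1+1)/2 = 42 - 7*8/2 = 42 - 28 = 14.
       U_Y = n1*n2 - U_X = 35 - 14 = 21.
Step 4: Ties are present, so use the tie-corrected normal approximation (with continuity correction) for the p-value.
Step 5: p-value = 0.624905; compare to alpha = 0.1. fail to reject H0.

U_X = 14, p = 0.624905, fail to reject H0 at alpha = 0.1.
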